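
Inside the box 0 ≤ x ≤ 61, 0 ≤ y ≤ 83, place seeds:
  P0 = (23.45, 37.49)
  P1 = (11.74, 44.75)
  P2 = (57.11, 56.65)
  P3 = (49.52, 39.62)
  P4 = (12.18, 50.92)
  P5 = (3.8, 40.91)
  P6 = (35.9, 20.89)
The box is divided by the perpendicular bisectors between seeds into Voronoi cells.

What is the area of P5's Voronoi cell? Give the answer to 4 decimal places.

Area of P5's cell: 422.2444

1. box [0,61]×[0,83]: [(0, 0) (61, 0) (61, 83) (0, 83)]
2. ⊥bis P5·P0 via (13.625,39.2): [(0, 0) (6.8024, 0) (21.2482, 83) (0, 83)]  |A|=1164.1003
3. ⊥bis P5·P1 via (7.77,42.83): [(0, 58.8961) (0, 0) (6.8024, 0) (12.5401, 32.9668)]  |A|=481.409
4. ⊥bis P5·P2 via (30.455,48.78): [(0, 58.8961) (0, 0) (6.8024, 0) (12.5401, 32.9668)]  |A|=481.409
5. ⊥bis P5·P3 via (26.66,40.265): [(0, 58.8961) (0, 0) (6.8024, 0) (12.5401, 32.9668)]  |A|=481.409
6. ⊥bis P5·P4 via (7.99,45.915): [(5.1133, 48.3233) (0, 52.6039) (0, 0) (6.8024, 0) (12.5401, 32.9668)]  |A|=465.3221
7. ⊥bis P5·P6 via (19.85,30.9): [(5.1133, 48.3233) (0, 52.6039) (0, 0) (0.5784, 0) (9.2116, 13.8425) (12.5401, 32.9668)]  |A|=422.2444
8. canonical 6-gon: [(5.1133, 48.3233) (0, 52.6039) (0, 0) (0.5784, 0) (9.2116, 13.8425) (12.5401, 32.9668)]
9. shoelace: 422.2444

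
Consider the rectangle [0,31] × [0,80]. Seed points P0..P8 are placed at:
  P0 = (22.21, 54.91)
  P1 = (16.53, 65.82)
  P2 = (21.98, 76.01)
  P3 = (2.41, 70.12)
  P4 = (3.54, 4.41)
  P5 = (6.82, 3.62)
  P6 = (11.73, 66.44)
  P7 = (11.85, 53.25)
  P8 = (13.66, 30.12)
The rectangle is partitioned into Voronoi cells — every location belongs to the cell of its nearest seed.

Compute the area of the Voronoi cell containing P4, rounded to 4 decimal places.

Area of P4's cell: 123.1805

1. box [0,31]×[0,80]: [(0, 0) (31, 0) (31, 80) (0, 80)]
2. ⊥bis P4·P0 via (12.875,29.66): [(0, 34.4199) (0, 0) (31, 0) (31, 22.9591)]  |A|=889.3754
3. ⊥bis P4·P1 via (10.035,35.115): [(0, 34.4199) (0, 0) (31, 0) (31, 22.9591)]  |A|=889.3754
4. ⊥bis P4·P2 via (12.76,40.21): [(0, 34.4199) (0, 0) (31, 0) (31, 22.9591)]  |A|=889.3754
5. ⊥bis P4·P3 via (2.975,37.265): [(0, 34.4199) (0, 0) (31, 0) (31, 22.9591)]  |A|=889.3754
6. ⊥bis P4·P5 via (5.18,4.015): [(11.4808, 30.1754) (0, 34.4199) (0, 0) (4.213, 0)]  |A|=261.1489
7. ⊥bis P4·P6 via (7.635,35.425): [(11.4808, 30.1754) (0, 34.4199) (0, 0) (4.213, 0)]  |A|=261.1489
8. ⊥bis P4·P7 via (7.695,28.83): [(11.0205, 28.2642) (0, 30.1393) (0, 0) (4.213, 0)]  |A|=225.6131
9. ⊥bis P4·P8 via (8.6,17.265): [(8.3911, 17.3472) (0, 20.6501) (0, 0) (4.213, 0)]  |A|=123.1805
10. canonical 4-gon: [(8.3911, 17.3472) (0, 20.6501) (0, 0) (4.213, 0)]
11. shoelace: 123.1805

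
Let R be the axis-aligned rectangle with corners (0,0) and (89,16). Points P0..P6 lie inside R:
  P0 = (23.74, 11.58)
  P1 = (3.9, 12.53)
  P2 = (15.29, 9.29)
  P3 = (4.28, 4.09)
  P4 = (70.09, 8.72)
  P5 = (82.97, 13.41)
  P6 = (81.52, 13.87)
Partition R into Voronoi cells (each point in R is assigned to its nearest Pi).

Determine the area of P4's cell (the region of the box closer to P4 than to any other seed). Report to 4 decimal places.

1. box [0,89]×[0,16]: [(0, 0) (89, 0) (89, 16) (0, 16)]
2. ⊥bis P4·P0 via (46.915,10.15): [(46.2887, 0) (89, 0) (89, 16) (47.276, 16)]  |A|=675.4826
3. ⊥bis P4·P1 via (36.995,10.625): [(46.2887, 0) (89, 0) (89, 16) (47.276, 16)]  |A|=675.4826
4. ⊥bis P4·P2 via (42.69,9.005): [(46.2887, 0) (89, 0) (89, 16) (47.276, 16)]  |A|=675.4826
5. ⊥bis P4·P3 via (37.185,6.405): [(46.2887, 0) (89, 0) (89, 16) (47.276, 16)]  |A|=675.4826
6. ⊥bis P4·P5 via (76.53,11.065): [(46.2887, 0) (80.5591, 0) (74.733, 16) (47.276, 16)]  |A|=493.8196
7. ⊥bis P4·P6 via (75.805,11.295): [(46.2887, 0) (80.5591, 0) (79.1476, 3.8764) (73.6851, 16) (47.276, 16)]  |A|=487.4672
8. canonical 5-gon: [(46.2887, 0) (80.5591, 0) (79.1476, 3.8764) (73.6851, 16) (47.276, 16)]
9. shoelace: 487.4672

Area of P4's cell: 487.4672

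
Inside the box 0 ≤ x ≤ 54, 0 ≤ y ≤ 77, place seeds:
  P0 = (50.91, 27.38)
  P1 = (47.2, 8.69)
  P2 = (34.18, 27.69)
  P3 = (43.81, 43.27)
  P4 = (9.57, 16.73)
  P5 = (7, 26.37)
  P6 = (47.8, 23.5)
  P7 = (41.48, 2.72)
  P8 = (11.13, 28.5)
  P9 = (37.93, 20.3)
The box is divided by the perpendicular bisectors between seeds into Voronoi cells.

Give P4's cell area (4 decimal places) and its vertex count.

1. box [0,54]×[0,77]: [(0, 0) (54, 0) (54, 77) (0, 77)]
2. ⊥bis P4·P0 via (30.24,22.055): [(0, 0) (35.9218, 0) (16.0851, 77) (0, 77)]  |A|=2002.2651
3. ⊥bis P4·P1 via (28.385,12.71): [(0, 0) (25.6694, 0) (30.3174, 21.7544) (16.0851, 77) (0, 77)]  |A|=1890.7474
4. ⊥bis P4·P2 via (21.875,22.21): [(0, 71.329) (0, 0) (25.6694, 0) (27.6461, 9.2515)]  |A|=1104.7217
5. ⊥bis P4·P3 via (26.69,30): [(7.218, 55.1214) (0, 64.4335) (0, 0) (25.6694, 0) (27.6461, 9.2515)]  |A|=1079.836
6. ⊥bis P4·P5 via (8.285,21.55): [(20.6955, 24.8586) (0, 19.3412) (0, 0) (25.6694, 0) (27.6461, 9.2515)]  |A|=566.767
7. ⊥bis P4·P6 via (28.685,20.115): [(20.6955, 24.8586) (0, 19.3412) (0, 0) (25.6694, 0) (27.6461, 9.2515)]  |A|=566.767
8. ⊥bis P4·P7 via (25.525,9.725): [(26.4733, 11.8849) (20.6955, 24.8586) (0, 19.3412) (0, 0) (21.2553, 0)]  |A|=532.5088
9. ⊥bis P4·P8 via (10.35,22.615): [(26.4733, 11.8849) (22.4063, 21.0171) (11.639, 22.4442) (0, 19.3412) (0, 0) (21.2553, 0)]  |A|=513.048
10. ⊥bis P4·P9 via (23.75,18.515): [(25.0055, 8.5417) (23.8404, 17.7968) (22.4063, 21.0171) (11.639, 22.4442) (0, 19.3412) (0, 0) (21.2553, 0)]  |A|=504.3081
11. canonical 7-gon: [(25.0055, 8.5417) (23.8404, 17.7968) (22.4063, 21.0171) (11.639, 22.4442) (0, 19.3412) (0, 0) (21.2553, 0)]
12. shoelace: 504.3081

Area of P4's cell: 504.3081 (7 vertices)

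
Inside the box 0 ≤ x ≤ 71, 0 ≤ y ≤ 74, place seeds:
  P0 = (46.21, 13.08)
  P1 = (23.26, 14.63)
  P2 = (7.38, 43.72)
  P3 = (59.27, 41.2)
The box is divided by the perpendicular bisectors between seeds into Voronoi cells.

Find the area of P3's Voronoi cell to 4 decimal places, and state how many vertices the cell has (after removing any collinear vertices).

1. box [0,71]×[0,74]: [(0, 0) (71, 0) (71, 74) (0, 74)]
2. ⊥bis P3·P0 via (52.74,27.14): [(0, 51.6345) (71, 18.6594) (71, 74) (0, 74)]  |A|=2758.5692
3. ⊥bis P3·P1 via (41.265,27.915): [(36.1525, 34.8438) (71, 18.6594) (71, 74) (7.2612, 74)]  |A|=2212.1242
4. ⊥bis P3·P2 via (33.325,42.46): [(33.1526, 38.9097) (36.1525, 34.8438) (71, 18.6594) (71, 74) (34.8567, 74)]  |A|=1727.9554
5. canonical 5-gon: [(33.1526, 38.9097) (36.1525, 34.8438) (71, 18.6594) (71, 74) (34.8567, 74)]
6. shoelace: 1727.9554

Area of P3's cell: 1727.9554 (5 vertices)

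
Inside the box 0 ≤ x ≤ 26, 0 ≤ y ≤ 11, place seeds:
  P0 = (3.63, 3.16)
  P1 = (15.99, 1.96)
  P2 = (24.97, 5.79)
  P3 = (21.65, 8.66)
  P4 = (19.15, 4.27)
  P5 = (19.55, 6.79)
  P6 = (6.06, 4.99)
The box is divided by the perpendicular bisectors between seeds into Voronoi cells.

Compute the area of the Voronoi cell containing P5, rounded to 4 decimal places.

1. box [0,26]×[0,11]: [(0, 0) (26, 0) (26, 11) (0, 11)]
2. ⊥bis P5·P0 via (11.59,4.975): [(12.7244, 0) (26, 0) (26, 11) (10.2162, 11)]  |A|=159.8268
3. ⊥bis P5·P1 via (17.77,4.375): [(10.506, 9.729) (23.7057, 0) (26, 0) (26, 11) (10.2162, 11)]  |A|=106.408
4. ⊥bis P5·P2 via (22.26,6.29): [(10.506, 9.729) (21.4115, 1.691) (23.129, 11) (10.2162, 11)]  |A|=65.8683
5. ⊥bis P5·P3 via (20.6,7.725): [(10.506, 9.729) (21.4115, 1.691) (22.1944, 5.9345) (17.6837, 11) (10.2162, 11)]  |A|=52.0766
6. ⊥bis P5·P4 via (19.35,5.53): [(10.506, 9.729) (15.3392, 6.1666) (22.041, 5.1029) (22.1944, 5.9345) (17.6837, 11) (10.2162, 11)]  |A|=40.3091
7. ⊥bis P5·P6 via (12.805,5.89): [(12.4876, 8.2684) (15.3392, 6.1666) (22.041, 5.1029) (22.1944, 5.9345) (17.6837, 11) (12.1232, 11)]  |A|=36.6569
8. canonical 6-gon: [(12.4876, 8.2684) (15.3392, 6.1666) (22.041, 5.1029) (22.1944, 5.9345) (17.6837, 11) (12.1232, 11)]
9. shoelace: 36.6569

Area of P5's cell: 36.6569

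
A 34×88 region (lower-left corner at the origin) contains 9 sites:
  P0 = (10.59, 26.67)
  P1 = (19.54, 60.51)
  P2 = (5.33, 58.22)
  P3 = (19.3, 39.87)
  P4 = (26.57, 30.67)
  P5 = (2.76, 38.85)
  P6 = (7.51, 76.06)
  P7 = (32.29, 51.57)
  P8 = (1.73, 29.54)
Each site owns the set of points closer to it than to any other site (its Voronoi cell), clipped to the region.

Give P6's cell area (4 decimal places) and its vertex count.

Area of P6's cell: 521.9365 (5 vertices)

1. box [0,34]×[0,88]: [(0, 0) (34, 0) (34, 88) (0, 88)]
2. ⊥bis P6·P0 via (9.05,51.365): [(0, 50.8006) (34, 52.9209) (34, 88) (0, 88)]  |A|=1228.7339
3. ⊥bis P6·P1 via (13.525,68.285): [(0, 57.8216) (34, 84.1251) (34, 88) (0, 88)]  |A|=578.9052
4. ⊥bis P6·P2 via (6.42,67.14): [(0, 67.9245) (11.2777, 66.5464) (34, 84.1251) (34, 88) (0, 88)]  |A|=521.9365
5. ⊥bis P6·P3 via (13.405,57.965): [(0, 67.9245) (11.2777, 66.5464) (34, 84.1251) (34, 88) (0, 88)]  |A|=521.9365
6. ⊥bis P6·P4 via (17.04,53.365): [(0, 67.9245) (11.2777, 66.5464) (34, 84.1251) (34, 88) (0, 88)]  |A|=521.9365
7. ⊥bis P6·P5 via (5.135,57.455): [(0, 67.9245) (11.2777, 66.5464) (34, 84.1251) (34, 88) (0, 88)]  |A|=521.9365
8. ⊥bis P6·P7 via (19.9,63.815): [(0, 67.9245) (11.2777, 66.5464) (34, 84.1251) (34, 88) (0, 88)]  |A|=521.9365
9. ⊥bis P6·P8 via (4.62,52.8): [(0, 67.9245) (11.2777, 66.5464) (34, 84.1251) (34, 88) (0, 88)]  |A|=521.9365
10. canonical 5-gon: [(0, 67.9245) (11.2777, 66.5464) (34, 84.1251) (34, 88) (0, 88)]
11. shoelace: 521.9365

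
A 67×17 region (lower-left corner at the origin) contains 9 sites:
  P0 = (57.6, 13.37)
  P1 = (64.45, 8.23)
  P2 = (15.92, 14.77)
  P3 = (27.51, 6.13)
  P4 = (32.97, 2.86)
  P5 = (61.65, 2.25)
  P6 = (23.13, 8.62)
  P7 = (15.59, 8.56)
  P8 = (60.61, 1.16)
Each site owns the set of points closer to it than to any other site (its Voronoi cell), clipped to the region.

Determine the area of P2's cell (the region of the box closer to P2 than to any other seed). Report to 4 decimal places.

1. box [0,67]×[0,17]: [(0, 0) (67, 0) (67, 17) (0, 17)]
2. ⊥bis P2·P0 via (36.76,14.07): [(0, 0) (36.2874, 0) (36.8584, 17) (0, 17)]  |A|=621.7394
3. ⊥bis P2·P1 via (40.185,11.5): [(0, 0) (36.2874, 0) (36.8584, 17) (0, 17)]  |A|=621.7394
4. ⊥bis P2·P3 via (21.715,10.45): [(0, 0) (13.9248, 0) (26.5978, 17) (0, 17)]  |A|=344.4427
5. ⊥bis P2·P4 via (24.445,8.815): [(0, 0) (13.9248, 0) (26.5978, 17) (0, 17)]  |A|=344.4427
6. ⊥bis P2·P5 via (38.785,8.51): [(0, 0) (13.9248, 0) (26.5978, 17) (0, 17)]  |A|=344.4427
7. ⊥bis P2·P6 via (19.525,11.695): [(0, 0) (9.5494, 0) (24.0501, 17) (0, 17)]  |A|=285.5953
8. ⊥bis P2·P7 via (15.755,11.665): [(0, 12.5022) (19.337, 11.4746) (24.0501, 17) (0, 17)]  |A|=109.9294
9. ⊥bis P2·P8 via (38.265,7.965): [(0, 12.5022) (19.337, 11.4746) (24.0501, 17) (0, 17)]  |A|=109.9294
10. canonical 4-gon: [(0, 12.5022) (19.337, 11.4746) (24.0501, 17) (0, 17)]
11. shoelace: 109.9294

Area of P2's cell: 109.9294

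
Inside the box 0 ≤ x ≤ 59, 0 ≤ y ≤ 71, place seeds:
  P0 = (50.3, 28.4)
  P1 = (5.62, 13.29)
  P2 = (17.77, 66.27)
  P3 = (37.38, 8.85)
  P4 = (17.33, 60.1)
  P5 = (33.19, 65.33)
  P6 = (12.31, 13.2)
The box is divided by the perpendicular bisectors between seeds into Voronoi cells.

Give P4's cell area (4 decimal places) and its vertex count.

1. box [0,59]×[0,71]: [(0, 0) (59, 0) (59, 71) (0, 71)]
2. ⊥bis P4·P0 via (33.815,44.25): [(0, 9.0803) (59, 70.444) (59, 71) (0, 71)]  |A|=1843.0345
3. ⊥bis P4·P1 via (11.475,36.695): [(0, 39.5656) (23.6279, 33.6548) (59, 70.444) (59, 71) (0, 71)]  |A|=1482.8817
4. ⊥bis P4·P2 via (17.55,63.185): [(0, 64.4365) (0, 39.5656) (23.6279, 33.6548) (49.8088, 60.8845)]  |A|=1018.4614
5. ⊥bis P4·P3 via (27.355,34.475): [(0, 64.4365) (0, 39.5656) (23.6279, 33.6548) (49.8088, 60.8845)]  |A|=1018.4614
6. ⊥bis P4·P5 via (25.26,62.715): [(25.287, 62.6333) (0, 64.4365) (0, 39.5656) (23.6279, 33.6548) (31.9788, 42.3402)]  |A|=775.5015
7. ⊥bis P4·P6 via (14.82,36.65): [(25.287, 62.6333) (0, 64.4365) (0, 39.5656) (9.2878, 37.2421) (25.4172, 35.5157) (31.9788, 42.3402)]  |A|=758.9495
8. canonical 6-gon: [(25.287, 62.6333) (0, 64.4365) (0, 39.5656) (9.2878, 37.2421) (25.4172, 35.5157) (31.9788, 42.3402)]
9. shoelace: 758.9495

Area of P4's cell: 758.9495 (6 vertices)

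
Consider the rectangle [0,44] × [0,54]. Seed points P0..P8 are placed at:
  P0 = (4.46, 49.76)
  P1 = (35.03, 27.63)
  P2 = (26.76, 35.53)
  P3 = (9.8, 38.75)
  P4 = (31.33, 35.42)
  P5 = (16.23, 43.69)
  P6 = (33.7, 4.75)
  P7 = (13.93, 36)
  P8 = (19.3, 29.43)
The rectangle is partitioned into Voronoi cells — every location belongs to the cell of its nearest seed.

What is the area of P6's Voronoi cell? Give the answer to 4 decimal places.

1. box [0,44]×[0,54]: [(0, 0) (44, 0) (44, 54) (0, 54)]
2. ⊥bis P6·P0 via (19.08,27.255): [(0, 14.86) (0, 0) (44, 0) (44, 43.4439)]  |A|=1282.6849
3. ⊥bis P6·P1 via (34.365,16.19): [(4.7016, 17.9143) (0, 14.86) (0, 0) (44, 0) (44, 15.6299)]  |A|=736.1633
4. ⊥bis P6·P2 via (30.23,20.14): [(17.1495, 17.1907) (0, 13.324) (0, 0) (44, 0) (44, 15.6299)]  |A|=702.2816
5. ⊥bis P6·P3 via (21.75,21.75): [(17.1495, 17.1907) (14.3736, 16.5648) (0, 6.461) (0, 0) (44, 0) (44, 15.6299)]  |A|=652.9587
6. ⊥bis P6·P4 via (32.515,20.085): [(17.1495, 17.1907) (14.3736, 16.5648) (0, 6.461) (0, 0) (44, 0) (44, 15.6299)]  |A|=652.9587
7. ⊥bis P6·P5 via (24.965,24.22): [(17.1495, 17.1907) (14.3736, 16.5648) (0, 6.461) (0, 0) (44, 0) (44, 15.6299)]  |A|=652.9587
8. ⊥bis P6·P7 via (23.815,20.375): [(18.6443, 17.1038) (0, 5.3087) (0, 0) (44, 0) (44, 15.6299)]  |A|=623.9262
9. ⊥bis P6·P8 via (26.5,17.09): [(25.8098, 16.6873) (0, 1.6281) (0, 0) (44, 0) (44, 15.6299)]  |A|=530.2866
10. canonical 5-gon: [(25.8098, 16.6873) (0, 1.6281) (0, 0) (44, 0) (44, 15.6299)]
11. shoelace: 530.2866

Area of P6's cell: 530.2866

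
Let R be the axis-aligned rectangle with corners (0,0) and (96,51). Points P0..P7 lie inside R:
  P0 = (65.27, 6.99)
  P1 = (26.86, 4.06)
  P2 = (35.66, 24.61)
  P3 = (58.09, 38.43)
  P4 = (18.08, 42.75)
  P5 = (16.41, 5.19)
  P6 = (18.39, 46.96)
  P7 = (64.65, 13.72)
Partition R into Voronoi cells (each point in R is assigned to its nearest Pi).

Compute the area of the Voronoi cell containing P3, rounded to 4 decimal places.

Area of P3's cell: 1171.2119

1. box [0,96]×[0,51]: [(0, 0) (96, 0) (96, 51) (0, 51)]
2. ⊥bis P3·P0 via (61.68,22.71): [(0, 8.624) (96, 30.5477) (96, 51) (0, 51)]  |A|=3015.7557
3. ⊥bis P3·P1 via (42.475,21.245): [(45.0439, 18.9108) (96, 30.5477) (96, 51) (9.7283, 51)]  |A|=1905.2798
4. ⊥bis P3·P2 via (46.875,31.52): [(53.4598, 20.8327) (96, 30.5477) (96, 51) (34.8726, 51)]  |A|=1357.0446
5. ⊥bis P3·P4 via (38.085,40.59): [(38.5624, 45.0114) (53.4598, 20.8327) (96, 30.5477) (96, 51) (39.209, 51)]  |A|=1344.0602
6. ⊥bis P3·P5 via (37.25,21.81): [(38.5624, 45.0114) (53.4598, 20.8327) (96, 30.5477) (96, 51) (39.209, 51)]  |A|=1344.0602
7. ⊥bis P3·P6 via (38.24,42.695): [(38.6924, 44.8005) (53.4598, 20.8327) (96, 30.5477) (96, 51) (40.0244, 51)]  |A|=1341.0752
8. ⊥bis P3·P7 via (61.37,26.075): [(38.6924, 44.8005) (51.7959, 23.5333) (96, 35.2686) (96, 51) (40.0244, 51)]  |A|=1171.2119
9. canonical 5-gon: [(38.6924, 44.8005) (51.7959, 23.5333) (96, 35.2686) (96, 51) (40.0244, 51)]
10. shoelace: 1171.2119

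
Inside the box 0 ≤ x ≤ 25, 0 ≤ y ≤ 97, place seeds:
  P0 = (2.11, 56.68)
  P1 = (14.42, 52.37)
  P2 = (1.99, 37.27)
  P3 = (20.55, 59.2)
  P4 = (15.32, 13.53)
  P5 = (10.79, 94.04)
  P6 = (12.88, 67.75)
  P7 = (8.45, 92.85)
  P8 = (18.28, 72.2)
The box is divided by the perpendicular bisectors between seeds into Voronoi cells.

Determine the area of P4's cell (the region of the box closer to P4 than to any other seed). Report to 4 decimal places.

Area of P4's cell: 687.1719

1. box [0,25]×[0,97]: [(0, 0) (25, 0) (25, 97) (0, 97)]
2. ⊥bis P4·P0 via (8.715,35.105): [(0, 32.437) (0, 0) (25, 0) (25, 40.0905)]  |A|=906.5936
3. ⊥bis P4·P1 via (14.87,32.95): [(0.5953, 32.6192) (0, 32.437) (0, 0) (25, 0) (25, 33.1847)]  |A|=822.3269
4. ⊥bis P4·P2 via (8.655,25.4): [(22.4124, 33.1248) (0, 20.5402) (0, 0) (25, 0) (25, 33.1847)]  |A|=687.1719
5. ⊥bis P4·P3 via (17.935,36.365): [(22.4124, 33.1248) (0, 20.5402) (0, 0) (25, 0) (25, 33.1847)]  |A|=687.1719
6. ⊥bis P4·P5 via (13.055,53.785): [(22.4124, 33.1248) (0, 20.5402) (0, 0) (25, 0) (25, 33.1847)]  |A|=687.1719
7. ⊥bis P4·P6 via (14.1,40.64): [(22.4124, 33.1248) (0, 20.5402) (0, 0) (25, 0) (25, 33.1847)]  |A|=687.1719
8. ⊥bis P4·P7 via (11.885,53.19): [(22.4124, 33.1248) (0, 20.5402) (0, 0) (25, 0) (25, 33.1847)]  |A|=687.1719
9. ⊥bis P4·P8 via (16.8,42.865): [(22.4124, 33.1248) (0, 20.5402) (0, 0) (25, 0) (25, 33.1847)]  |A|=687.1719
10. canonical 5-gon: [(22.4124, 33.1248) (0, 20.5402) (0, 0) (25, 0) (25, 33.1847)]
11. shoelace: 687.1719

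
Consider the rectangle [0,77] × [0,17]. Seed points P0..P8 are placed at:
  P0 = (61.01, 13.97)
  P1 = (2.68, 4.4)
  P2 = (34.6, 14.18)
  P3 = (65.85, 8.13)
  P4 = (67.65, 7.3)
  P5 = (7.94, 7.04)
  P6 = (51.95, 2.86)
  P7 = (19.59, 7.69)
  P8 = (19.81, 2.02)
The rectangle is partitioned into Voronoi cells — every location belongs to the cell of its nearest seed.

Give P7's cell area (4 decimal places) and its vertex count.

Area of P7's cell: 163.0792 (4 vertices)

1. box [0,77]×[0,17]: [(0, 0) (77, 0) (77, 17) (0, 17)]
2. ⊥bis P7·P0 via (40.3,10.83): [(0, 0) (41.942, 0) (39.3645, 17) (0, 17)]  |A|=691.1056
3. ⊥bis P7·P1 via (11.135,6.045): [(12.3111, 0) (41.942, 0) (39.3645, 17) (9.0036, 17)]  |A|=509.9305
4. ⊥bis P7·P2 via (27.095,10.935): [(12.3111, 0) (31.8231, 0) (24.4726, 17) (9.0036, 17)]  |A|=297.3382
5. ⊥bis P7·P3 via (42.72,7.91): [(12.3111, 0) (31.8231, 0) (24.4726, 17) (9.0036, 17)]  |A|=297.3382
6. ⊥bis P7·P4 via (43.62,7.495): [(12.3111, 0) (31.8231, 0) (24.4726, 17) (9.0036, 17)]  |A|=297.3382
7. ⊥bis P7·P5 via (13.765,7.365): [(14.1759, 0) (31.8231, 0) (24.4726, 17) (13.2274, 17)]  |A|=245.5848
8. ⊥bis P7·P6 via (35.77,5.275): [(14.1759, 0) (31.8231, 0) (24.4726, 17) (13.2274, 17)]  |A|=245.5848
9. ⊥bis P7·P8 via (19.7,4.855): [(13.9176, 4.6306) (29.5585, 5.2375) (24.4726, 17) (13.2274, 17)]  |A|=163.0792
10. canonical 4-gon: [(13.9176, 4.6306) (29.5585, 5.2375) (24.4726, 17) (13.2274, 17)]
11. shoelace: 163.0792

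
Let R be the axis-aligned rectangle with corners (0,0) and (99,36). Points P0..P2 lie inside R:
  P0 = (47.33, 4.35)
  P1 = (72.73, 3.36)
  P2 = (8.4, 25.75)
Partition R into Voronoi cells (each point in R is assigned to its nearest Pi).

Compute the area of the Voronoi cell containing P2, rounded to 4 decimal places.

Area of P2's cell: 1061.5186

1. box [0,99]×[0,36]: [(0, 0) (99, 0) (99, 36) (0, 36)]
2. ⊥bis P2·P0 via (27.865,15.05): [(0, 0) (19.5919, 0) (39.3813, 36) (0, 36)]  |A|=1061.5186
3. ⊥bis P2·P1 via (40.565,14.555): [(0, 0) (19.5919, 0) (39.3813, 36) (0, 36)]  |A|=1061.5186
4. canonical 4-gon: [(0, 0) (19.5919, 0) (39.3813, 36) (0, 36)]
5. shoelace: 1061.5186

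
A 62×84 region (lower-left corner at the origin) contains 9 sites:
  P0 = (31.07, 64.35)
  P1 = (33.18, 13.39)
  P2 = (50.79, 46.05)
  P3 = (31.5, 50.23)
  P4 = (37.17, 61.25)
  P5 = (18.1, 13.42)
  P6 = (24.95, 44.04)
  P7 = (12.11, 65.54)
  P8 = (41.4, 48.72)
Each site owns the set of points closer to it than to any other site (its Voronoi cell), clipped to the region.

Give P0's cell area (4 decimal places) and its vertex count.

Area of P0's cell: 433.1878 (4 vertices)

1. box [0,62]×[0,84]: [(0, 0) (62, 0) (62, 84) (0, 84)]
2. ⊥bis P0·P1 via (32.125,38.87): [(0, 37.5399) (62, 40.107) (62, 84) (0, 84)]  |A|=2800.948
3. ⊥bis P0·P2 via (40.93,55.2): [(0, 37.5399) (25.5222, 38.5966) (62, 77.9049) (62, 84) (0, 84)]  |A|=2111.5545
4. ⊥bis P0·P3 via (31.285,57.29): [(0, 56.3373) (43.2064, 57.653) (62, 77.9049) (62, 84) (0, 84)]  |A|=1471.6332
5. ⊥bis P0·P4 via (34.12,62.8): [(0, 56.3373) (31.3204, 57.2911) (44.8938, 84) (0, 84)]  |A|=1032.7358
6. ⊥bis P0·P5 via (24.585,38.885): [(0, 56.3373) (31.3204, 57.2911) (44.8938, 84) (0, 84)]  |A|=1032.7358
7. ⊥bis P0·P6 via (28.01,54.195): [(0, 62.6352) (18.9822, 56.9153) (31.3204, 57.2911) (44.8938, 84) (0, 84)]  |A|=972.9611
8. ⊥bis P0·P7 via (21.59,64.945): [(21.0901, 56.9795) (31.3204, 57.2911) (44.8938, 84) (22.786, 84)]  |A|=433.1878
9. ⊥bis P0·P8 via (36.235,56.535): [(21.0901, 56.9795) (31.3204, 57.2911) (44.8938, 84) (22.786, 84)]  |A|=433.1878
10. canonical 4-gon: [(21.0901, 56.9795) (31.3204, 57.2911) (44.8938, 84) (22.786, 84)]
11. shoelace: 433.1878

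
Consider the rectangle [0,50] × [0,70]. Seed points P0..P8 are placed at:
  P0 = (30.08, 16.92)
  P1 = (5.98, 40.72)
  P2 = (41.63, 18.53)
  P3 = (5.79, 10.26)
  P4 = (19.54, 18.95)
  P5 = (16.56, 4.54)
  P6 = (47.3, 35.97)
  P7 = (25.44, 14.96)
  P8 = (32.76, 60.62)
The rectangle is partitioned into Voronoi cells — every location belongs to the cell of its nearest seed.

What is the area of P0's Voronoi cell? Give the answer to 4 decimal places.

Area of P0's cell: 241.5634

1. box [0,50]×[0,70]: [(0, 0) (50, 0) (50, 70) (0, 70)]
2. ⊥bis P0·P1 via (18.03,28.82): [(0, 10.5627) (0, 0) (50, 0) (50, 61.193)]  |A|=1793.8929
3. ⊥bis P0·P2 via (35.855,17.725): [(32.2949, 43.2647) (0, 10.5627) (0, 0) (38.3258, 0)]  |A|=999.638
4. ⊥bis P0·P3 via (17.935,13.59): [(32.2949, 43.2647) (14.6872, 25.4351) (21.6612, 0) (38.3258, 0)]  |A|=646.592
5. ⊥bis P0·P4 via (24.81,17.935): [(32.2949, 43.2647) (29.057, 39.986) (21.4818, 0.6544) (21.6612, 0) (38.3258, 0)]  |A|=419.1121
6. ⊥bis P0·P5 via (23.32,10.73): [(32.2949, 43.2647) (29.057, 39.986) (23.4045, 10.6377) (33.1453, 0) (38.3258, 0)]  |A|=356.5055
7. ⊥bis P0·P6 via (38.69,26.445): [(34.0555, 30.6343) (28.2641, 35.8693) (23.4045, 10.6377) (33.1453, 0) (38.3258, 0)]  |A|=319.1751
8. ⊥bis P0·P7 via (27.76,15.94): [(34.0555, 30.6343) (28.2641, 35.8693) (25.4699, 21.3614) (34.4933, 0) (38.3258, 0)]  |A|=241.5634
9. ⊥bis P0·P8 via (31.42,38.77): [(34.0555, 30.6343) (28.2641, 35.8693) (25.4699, 21.3614) (34.4933, 0) (38.3258, 0)]  |A|=241.5634
10. canonical 5-gon: [(34.0555, 30.6343) (28.2641, 35.8693) (25.4699, 21.3614) (34.4933, 0) (38.3258, 0)]
11. shoelace: 241.5634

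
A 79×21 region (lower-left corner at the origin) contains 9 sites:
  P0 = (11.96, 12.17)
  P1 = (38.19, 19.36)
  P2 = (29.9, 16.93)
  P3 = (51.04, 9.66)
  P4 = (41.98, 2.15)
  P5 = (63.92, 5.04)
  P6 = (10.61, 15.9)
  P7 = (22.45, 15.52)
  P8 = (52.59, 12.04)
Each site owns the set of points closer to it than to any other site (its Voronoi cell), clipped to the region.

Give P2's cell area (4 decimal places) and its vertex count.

1. box [0,79]×[0,21]: [(0, 0) (79, 0) (79, 21) (0, 21)]
2. ⊥bis P2·P0 via (20.93,14.55): [(24.7905, 0) (79, 0) (79, 21) (19.2186, 21)]  |A|=1196.9038
3. ⊥bis P2·P1 via (34.045,18.145): [(24.7905, 0) (39.3637, 0) (33.2081, 21) (19.2186, 21)]  |A|=299.9084
4. ⊥bis P2·P3 via (40.47,13.295): [(24.7905, 0) (35.8979, 0) (37.7689, 5.4407) (33.2081, 21) (19.2186, 21)]  |A|=290.48
5. ⊥bis P2·P4 via (35.94,9.54): [(24.6974, 0.3512) (36.4461, 9.9536) (33.2081, 21) (19.2186, 21)]  |A|=224.87
6. ⊥bis P2·P5 via (46.91,10.985): [(24.6974, 0.3512) (36.4461, 9.9536) (33.2081, 21) (19.2186, 21)]  |A|=224.87
7. ⊥bis P2·P6 via (20.255,16.415): [(20.2096, 17.2651) (24.6974, 0.3512) (36.4461, 9.9536) (33.2081, 21) (20.0102, 21)]  |A|=223.3919
8. ⊥bis P2·P7 via (26.175,16.225): [(28.5789, 3.5236) (36.4461, 9.9536) (33.2081, 21) (25.2713, 21)]  |A|=123.2158
9. ⊥bis P2·P8 via (41.245,14.485): [(28.5789, 3.5236) (36.4461, 9.9536) (33.2081, 21) (25.2713, 21)]  |A|=123.2158
10. canonical 4-gon: [(28.5789, 3.5236) (36.4461, 9.9536) (33.2081, 21) (25.2713, 21)]
11. shoelace: 123.2158

Area of P2's cell: 123.2158 (4 vertices)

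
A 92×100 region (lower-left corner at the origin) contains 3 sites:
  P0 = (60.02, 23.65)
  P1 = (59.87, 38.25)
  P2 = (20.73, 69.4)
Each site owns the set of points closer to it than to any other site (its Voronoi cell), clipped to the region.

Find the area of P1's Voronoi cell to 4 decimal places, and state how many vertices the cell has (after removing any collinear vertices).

Area of P1's cell: 2931.8103 (4 vertices)

1. box [0,92]×[0,100]: [(0, 0) (92, 0) (92, 100) (0, 100)]
2. ⊥bis P1·P0 via (59.945,30.95): [(0, 30.3341) (92, 31.2793) (92, 100) (0, 100)]  |A|=6365.7809
3. ⊥bis P1·P2 via (40.3,53.825): [(21.7826, 30.5579) (92, 31.2793) (92, 100) (77.0489, 100)]  |A|=2931.8103
4. canonical 4-gon: [(21.7826, 30.5579) (92, 31.2793) (92, 100) (77.0489, 100)]
5. shoelace: 2931.8103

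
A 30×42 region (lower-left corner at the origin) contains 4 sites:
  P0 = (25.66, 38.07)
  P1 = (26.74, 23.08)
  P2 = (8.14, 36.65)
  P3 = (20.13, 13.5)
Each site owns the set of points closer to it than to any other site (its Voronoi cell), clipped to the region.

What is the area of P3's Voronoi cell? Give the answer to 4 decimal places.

1. box [0,30]×[0,42]: [(0, 0) (30, 0) (30, 42) (0, 42)]
2. ⊥bis P3·P0 via (22.895,25.785): [(0, 30.938) (0, 0) (30, 0) (30, 24.1859)]  |A|=826.8581
3. ⊥bis P3·P1 via (23.435,18.29): [(7.575, 29.2331) (0, 30.938) (0, 0) (30, 0) (30, 13.7603)]  |A|=709.961
4. ⊥bis P3·P2 via (14.135,25.075): [(13.8302, 24.9171) (0, 17.7541) (0, 0) (30, 0) (30, 13.7603)]  |A|=607.7788
5. canonical 5-gon: [(13.8302, 24.9171) (0, 17.7541) (0, 0) (30, 0) (30, 13.7603)]
6. shoelace: 607.7788

Area of P3's cell: 607.7788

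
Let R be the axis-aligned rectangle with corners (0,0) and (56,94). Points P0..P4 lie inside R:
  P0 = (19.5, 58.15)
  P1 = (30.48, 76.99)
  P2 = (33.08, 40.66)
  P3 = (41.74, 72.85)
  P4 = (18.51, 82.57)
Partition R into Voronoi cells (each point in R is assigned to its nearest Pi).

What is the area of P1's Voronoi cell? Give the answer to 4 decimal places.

Area of P1's cell: 359.8286

1. box [0,56]×[0,94]: [(0, 0) (56, 0) (56, 94) (0, 94)]
2. ⊥bis P1·P0 via (24.99,67.57): [(0, 82.1342) (56, 49.4973) (56, 94) (0, 94)]  |A|=1578.3172
3. ⊥bis P1·P2 via (31.78,58.825): [(0, 82.1342) (39.0966, 59.3486) (56, 60.5583) (56, 94) (0, 94)]  |A|=1484.8327
4. ⊥bis P1·P3 via (36.11,74.92): [(0, 82.1342) (31.9222, 63.5299) (43.1252, 94) (0, 94)]  |A|=846.4048
5. ⊥bis P1·P4 via (24.495,79.78): [(20.1249, 70.4054) (31.9222, 63.5299) (43.1252, 94) (31.1239, 94)]  |A|=359.8286
6. canonical 4-gon: [(20.1249, 70.4054) (31.9222, 63.5299) (43.1252, 94) (31.1239, 94)]
7. shoelace: 359.8286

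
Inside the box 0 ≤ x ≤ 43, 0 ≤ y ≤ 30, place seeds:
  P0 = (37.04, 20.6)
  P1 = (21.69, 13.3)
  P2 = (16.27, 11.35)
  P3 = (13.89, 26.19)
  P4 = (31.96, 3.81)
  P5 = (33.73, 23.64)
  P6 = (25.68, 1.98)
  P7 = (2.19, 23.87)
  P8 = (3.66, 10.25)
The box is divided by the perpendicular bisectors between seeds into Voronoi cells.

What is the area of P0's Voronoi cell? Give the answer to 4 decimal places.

1. box [0,43]×[0,30]: [(0, 0) (43, 0) (43, 30) (0, 30)]
2. ⊥bis P0·P1 via (29.365,16.95): [(37.4259, 0) (43, 0) (43, 30) (23.1588, 30)]  |A|=381.2292
3. ⊥bis P0·P2 via (26.655,15.975): [(37.4259, 0) (43, 0) (43, 30) (23.1588, 30)]  |A|=381.2292
4. ⊥bis P0·P3 via (25.465,23.395): [(25.7462, 24.5594) (37.4259, 0) (43, 0) (43, 30) (27.0599, 30)]  |A|=370.6171
5. ⊥bis P0·P4 via (34.5,12.205): [(25.7462, 24.5594) (31.1378, 13.2223) (43, 9.6332) (43, 30) (27.0599, 30)]  |A|=276.6304
6. ⊥bis P0·P5 via (35.385,22.12): [(29.7989, 16.0377) (31.1378, 13.2223) (43, 9.6332) (43, 30) (42.6222, 30)]  |A|=151.3656
7. ⊥bis P0·P6 via (31.36,11.29): [(29.7989, 16.0377) (31.1378, 13.2223) (43, 9.6332) (43, 30) (42.6222, 30)]  |A|=151.3656
8. ⊥bis P0·P7 via (19.615,22.235): [(29.7989, 16.0377) (31.1378, 13.2223) (43, 9.6332) (43, 30) (42.6222, 30)]  |A|=151.3656
9. ⊥bis P0·P8 via (20.35,15.425): [(29.7989, 16.0377) (31.1378, 13.2223) (43, 9.6332) (43, 30) (42.6222, 30)]  |A|=151.3656
10. canonical 5-gon: [(29.7989, 16.0377) (31.1378, 13.2223) (43, 9.6332) (43, 30) (42.6222, 30)]
11. shoelace: 151.3656

Area of P0's cell: 151.3656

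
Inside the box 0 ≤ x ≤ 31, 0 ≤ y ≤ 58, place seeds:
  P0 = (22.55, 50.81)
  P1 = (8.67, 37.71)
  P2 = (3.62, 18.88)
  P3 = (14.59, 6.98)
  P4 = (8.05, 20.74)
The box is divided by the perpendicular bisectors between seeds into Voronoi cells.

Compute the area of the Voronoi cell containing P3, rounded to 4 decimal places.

Area of P3's cell: 473.8390

1. box [0,31]×[0,58]: [(0, 0) (31, 0) (31, 58) (0, 58)]
2. ⊥bis P3·P0 via (18.57,28.895): [(0, 32.2675) (0, 0) (31, 0) (31, 26.6376)]  |A|=913.0289
3. ⊥bis P3·P1 via (11.63,22.345): [(0, 20.1045) (0, 0) (31, 0) (31, 26.0765)]  |A|=715.8067
4. ⊥bis P3·P2 via (9.105,12.93): [(21.3493, 24.2174) (0, 4.5366) (0, 0) (31, 0) (31, 26.0765)]  |A|=549.6243
5. ⊥bis P3·P4 via (11.32,13.86): [(8.8301, 12.6766) (0, 4.5366) (0, 0) (31, 0) (31, 23.2137)]  |A|=473.839
6. canonical 5-gon: [(8.8301, 12.6766) (0, 4.5366) (0, 0) (31, 0) (31, 23.2137)]
7. shoelace: 473.839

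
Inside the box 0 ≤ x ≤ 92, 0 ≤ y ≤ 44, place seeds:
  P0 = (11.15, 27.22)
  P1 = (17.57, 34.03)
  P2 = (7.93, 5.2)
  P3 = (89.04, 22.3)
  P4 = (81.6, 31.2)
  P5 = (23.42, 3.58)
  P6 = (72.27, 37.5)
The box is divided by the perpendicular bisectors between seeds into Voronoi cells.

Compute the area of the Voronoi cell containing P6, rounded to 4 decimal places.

Area of P6's cell: 852.4933

1. box [0,92]×[0,44]: [(0, 0) (92, 0) (92, 44) (0, 44)]
2. ⊥bis P6·P0 via (41.71,32.36): [(47.1527, 0) (92, 0) (92, 44) (39.7522, 44)]  |A|=2136.0906
3. ⊥bis P6·P1 via (44.92,35.765): [(47.1888, 0) (92, 0) (92, 44) (44.3976, 44)]  |A|=2033.0988
4. ⊥bis P6·P2 via (40.1,21.35): [(46.6639, 8.2751) (50.8181, 0) (92, 0) (92, 44) (44.3976, 44)]  |A|=2018.0823
5. ⊥bis P6·P3 via (80.655,29.9): [(46.6639, 8.2751) (50.8181, 0) (53.5542, 0) (92, 42.4168) (92, 44) (44.3976, 44)]  |A|=1202.7086
6. ⊥bis P6·P4 via (76.935,34.35): [(46.6639, 8.2751) (50.8181, 0) (53.5542, 0) (54.2845, 0.8058) (83.4511, 44) (44.3976, 44)]  |A|=988.2213
7. ⊥bis P6·P5 via (47.845,20.54): [(45.6888, 23.6452) (57.8655, 6.109) (83.4511, 44) (44.3976, 44)]  |A|=852.4933
8. canonical 4-gon: [(45.6888, 23.6452) (57.8655, 6.109) (83.4511, 44) (44.3976, 44)]
9. shoelace: 852.4933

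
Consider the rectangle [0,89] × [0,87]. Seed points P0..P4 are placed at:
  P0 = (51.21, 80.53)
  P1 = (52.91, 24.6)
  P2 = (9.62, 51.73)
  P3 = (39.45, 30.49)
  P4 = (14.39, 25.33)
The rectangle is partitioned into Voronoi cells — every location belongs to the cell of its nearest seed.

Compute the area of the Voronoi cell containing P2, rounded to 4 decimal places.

1. box [0,89]×[0,87]: [(0, 0) (89, 0) (89, 87) (0, 87)]
2. ⊥bis P2·P0 via (30.415,66.13): [(0, 0) (76.2083, 0) (15.9631, 87) (0, 87)]  |A|=4009.455
3. ⊥bis P2·P1 via (31.265,38.165): [(0, 0) (7.3469, 0) (40.061, 52.2003) (15.9631, 87) (0, 87)]  |A|=2212.161
4. ⊥bis P2·P3 via (24.535,41.11): [(0, 6.6524) (36.2994, 57.6323) (15.9631, 87) (0, 87)]  |A|=1692.6857
5. ⊥bis P2·P4 via (12.005,38.53): [(0, 36.3609) (24.2767, 40.7473) (36.2994, 57.6323) (15.9631, 87) (0, 87)]  |A|=1332.0731
6. canonical 5-gon: [(0, 36.3609) (24.2767, 40.7473) (36.2994, 57.6323) (15.9631, 87) (0, 87)]
7. shoelace: 1332.0731

Area of P2's cell: 1332.0731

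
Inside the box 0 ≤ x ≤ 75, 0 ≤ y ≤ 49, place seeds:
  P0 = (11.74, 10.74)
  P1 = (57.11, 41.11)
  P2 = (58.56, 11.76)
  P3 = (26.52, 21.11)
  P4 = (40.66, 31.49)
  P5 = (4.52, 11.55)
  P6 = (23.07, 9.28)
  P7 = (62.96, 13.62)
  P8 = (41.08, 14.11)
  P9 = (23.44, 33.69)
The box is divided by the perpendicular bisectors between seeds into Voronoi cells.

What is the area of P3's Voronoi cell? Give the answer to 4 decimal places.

Area of P3's cell: 222.3354

1. box [0,75]×[0,49]: [(0, 0) (75, 0) (75, 49) (0, 49)]
2. ⊥bis P3·P0 via (19.13,15.925): [(0, 43.1903) (30.3034, 0) (75, 0) (75, 49) (0, 49)]  |A|=3020.5941
3. ⊥bis P3·P1 via (41.815,31.11): [(0, 43.1903) (30.3034, 0) (62.155, 0) (30.1184, 49) (0, 49)]  |A|=1606.2911
4. ⊥bis P3·P2 via (42.54,16.435): [(0, 43.1903) (30.3034, 0) (37.7439, 0) (45.2772, 25.8146) (30.1184, 49) (0, 49)]  |A|=1291.2099
5. ⊥bis P3·P4 via (33.59,26.3): [(0, 43.1903) (30.3034, 0) (37.7439, 0) (42.0541, 14.7699) (16.9262, 49) (0, 49)]  |A|=944.3492
6. ⊥bis P3·P5 via (15.52,16.33): [(10.1087, 28.7827) (30.3034, 0) (37.7439, 0) (42.0541, 14.7699) (16.9262, 49) (1.3234, 49)]  |A|=901.6071
7. ⊥bis P3·P6 via (24.795,15.195): [(10.1087, 28.7827) (18.3166, 17.0843) (40.8148, 10.5231) (42.0541, 14.7699) (16.9262, 49) (1.3234, 49)]  |A|=709.599
8. ⊥bis P3·P7 via (44.74,17.365): [(10.1087, 28.7827) (18.3166, 17.0843) (40.8148, 10.5231) (42.0541, 14.7699) (16.9262, 49) (1.3234, 49)]  |A|=709.599
9. ⊥bis P3·P8 via (33.8,17.61): [(10.1087, 28.7827) (18.3166, 17.0843) (31.6744, 13.1888) (36.2414, 22.6881) (16.9262, 49) (1.3234, 49)]  |A|=642.8488
10. ⊥bis P3·P9 via (24.98,27.4): [(13.1167, 24.4955) (18.3166, 17.0843) (31.6744, 13.1888) (36.2414, 22.6881) (31.5938, 29.0193)]  |A|=222.3354
11. canonical 5-gon: [(13.1167, 24.4955) (18.3166, 17.0843) (31.6744, 13.1888) (36.2414, 22.6881) (31.5938, 29.0193)]
12. shoelace: 222.3354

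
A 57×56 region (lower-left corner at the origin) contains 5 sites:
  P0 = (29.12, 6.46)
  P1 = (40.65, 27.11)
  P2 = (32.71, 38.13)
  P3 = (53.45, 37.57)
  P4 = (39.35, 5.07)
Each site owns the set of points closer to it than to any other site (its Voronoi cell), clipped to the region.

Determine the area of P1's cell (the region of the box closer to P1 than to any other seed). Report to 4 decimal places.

Area of P1's cell: 414.5986

1. box [0,57]×[0,56]: [(0, 0) (57, 0) (57, 56) (0, 56)]
2. ⊥bis P1·P0 via (34.885,16.785): [(0, 36.2632) (57, 4.437) (57, 56) (0, 56)]  |A|=2032.045
3. ⊥bis P1·P2 via (36.68,32.62): [(23.5142, 23.1339) (57, 4.437) (57, 47.2607)]  |A|=716.9933
4. ⊥bis P1·P3 via (47.05,32.34): [(43.063, 37.219) (23.5142, 23.1339) (57, 4.437) (57, 20.1641)]  |A|=528.1699
5. ⊥bis P1·P4 via (40,16.09): [(43.063, 37.219) (23.5142, 23.1339) (35.6726, 16.3452) (57, 15.0873) (57, 20.1641)]  |A|=414.5986
6. canonical 5-gon: [(43.063, 37.219) (23.5142, 23.1339) (35.6726, 16.3452) (57, 15.0873) (57, 20.1641)]
7. shoelace: 414.5986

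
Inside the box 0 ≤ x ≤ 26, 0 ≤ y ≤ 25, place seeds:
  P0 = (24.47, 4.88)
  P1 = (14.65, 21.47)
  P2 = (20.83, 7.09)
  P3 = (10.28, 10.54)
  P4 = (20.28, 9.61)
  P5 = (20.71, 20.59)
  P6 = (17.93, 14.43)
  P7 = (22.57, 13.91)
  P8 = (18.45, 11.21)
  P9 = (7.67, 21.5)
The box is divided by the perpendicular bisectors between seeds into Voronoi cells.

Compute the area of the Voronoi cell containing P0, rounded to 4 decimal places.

1. box [0,26]×[0,25]: [(0, 0) (26, 0) (26, 25) (0, 25)]
2. ⊥bis P0·P1 via (19.56,13.175): [(0, 1.597) (0, 0) (26, 0) (26, 16.987)]  |A|=241.5916
3. ⊥bis P0·P2 via (22.65,5.985): [(19.0163, 0) (26, 0) (26, 11.5026)]  |A|=40.1658
4. ⊥bis P0·P3 via (17.375,7.71): [(19.0163, 0) (26, 0) (26, 11.5026)]  |A|=40.1658
5. ⊥bis P0·P4 via (22.375,7.245): [(24.6252, 9.2383) (19.0163, 0) (26, 0) (26, 10.4562)]  |A|=39.4465
6. ⊥bis P0·P5 via (22.59,12.735): [(24.6252, 9.2383) (19.0163, 0) (26, 0) (26, 10.4562)]  |A|=39.4465
7. ⊥bis P0·P6 via (21.2,9.655): [(24.6252, 9.2383) (19.0163, 0) (26, 0) (26, 10.4562)]  |A|=39.4465
8. ⊥bis P0·P7 via (23.52,9.395): [(25.2015, 9.7488) (24.6252, 9.2383) (19.0163, 0) (26, 0) (26, 9.9168)]  |A|=39.2311
9. ⊥bis P0·P8 via (21.46,8.045): [(25.2015, 9.7488) (24.6252, 9.2383) (19.0163, 0) (26, 0) (26, 9.9168)]  |A|=39.2311
10. ⊥bis P0·P9 via (16.07,13.19): [(25.2015, 9.7488) (24.6252, 9.2383) (19.0163, 0) (26, 0) (26, 9.9168)]  |A|=39.2311
11. canonical 5-gon: [(25.2015, 9.7488) (24.6252, 9.2383) (19.0163, 0) (26, 0) (26, 9.9168)]
12. shoelace: 39.2311

Area of P0's cell: 39.2311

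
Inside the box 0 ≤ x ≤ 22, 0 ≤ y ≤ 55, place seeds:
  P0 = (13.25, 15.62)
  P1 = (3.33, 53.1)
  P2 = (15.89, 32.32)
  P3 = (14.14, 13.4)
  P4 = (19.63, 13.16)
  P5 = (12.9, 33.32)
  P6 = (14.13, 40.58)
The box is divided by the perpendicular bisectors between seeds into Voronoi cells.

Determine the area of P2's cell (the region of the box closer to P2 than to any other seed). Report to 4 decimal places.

1. box [0,22]×[0,55]: [(0, 0) (22, 0) (22, 55) (0, 55)]
2. ⊥bis P2·P0 via (14.57,23.97): [(0, 26.2733) (22, 22.7954) (22, 55) (0, 55)]  |A|=670.2441
3. ⊥bis P2·P1 via (9.61,42.71): [(0, 36.9015) (0, 26.2733) (22, 22.7954) (22, 50.1989)]  |A|=418.3475
4. ⊥bis P2·P3 via (15.015,22.86): [(0, 36.9015) (0, 26.2733) (22, 22.7954) (22, 50.1989)]  |A|=418.3475
5. ⊥bis P2·P4 via (17.76,22.74): [(0, 36.9015) (0, 26.2733) (19.8142, 23.141) (22, 23.5676) (22, 50.1989)]  |A|=417.5035
6. ⊥bis P2·P5 via (14.395,32.82): [(19.7531, 48.8408) (11.5926, 24.4407) (19.8142, 23.141) (22, 23.5676) (22, 50.1989)]  |A|=163.6266
7. ⊥bis P2·P6 via (15.01,36.45): [(15.655, 36.5874) (11.5926, 24.4407) (19.8142, 23.141) (22, 23.5676) (22, 37.9394)]  |A|=113.7504
8. canonical 5-gon: [(15.655, 36.5874) (11.5926, 24.4407) (19.8142, 23.141) (22, 23.5676) (22, 37.9394)]
9. shoelace: 113.7504

Area of P2's cell: 113.7504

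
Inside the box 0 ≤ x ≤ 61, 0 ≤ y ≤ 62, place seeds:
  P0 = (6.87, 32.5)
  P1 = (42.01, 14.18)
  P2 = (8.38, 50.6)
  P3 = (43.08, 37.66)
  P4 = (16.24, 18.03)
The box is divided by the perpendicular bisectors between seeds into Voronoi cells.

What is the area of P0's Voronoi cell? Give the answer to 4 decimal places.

1. box [0,61]×[0,62]: [(0, 0) (61, 0) (61, 62) (0, 62)]
2. ⊥bis P0·P1 via (24.44,23.34): [(0, 0) (12.2718, 0) (44.5951, 62) (0, 62)]  |A|=1762.8763
3. ⊥bis P0·P2 via (7.625,41.55): [(0, 42.1861) (0, 0) (12.2718, 0) (32.8371, 39.4467)]  |A|=934.6768
4. ⊥bis P0·P3 via (24.975,35.08): [(24.2507, 40.163) (0, 42.1861) (0, 0) (12.2718, 0) (26.174, 26.666)]  |A|=877.4202
5. ⊥bis P0·P4 via (11.555,25.265): [(25.1218, 34.0501) (24.2507, 40.163) (0, 42.1861) (0, 17.7826)]  |A|=379.7693
6. canonical 4-gon: [(25.1218, 34.0501) (24.2507, 40.163) (0, 42.1861) (0, 17.7826)]
7. shoelace: 379.7693

Area of P0's cell: 379.7693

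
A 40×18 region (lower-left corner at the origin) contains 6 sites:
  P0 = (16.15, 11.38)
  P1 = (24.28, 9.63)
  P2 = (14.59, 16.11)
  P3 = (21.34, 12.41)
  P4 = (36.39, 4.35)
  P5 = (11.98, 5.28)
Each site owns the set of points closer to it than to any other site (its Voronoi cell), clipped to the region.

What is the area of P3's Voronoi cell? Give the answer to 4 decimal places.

Area of P3's cell: 57.5242

1. box [0,40]×[0,18]: [(0, 0) (40, 0) (40, 18) (0, 18)]
2. ⊥bis P3·P0 via (18.745,11.895): [(21.1057, 0) (40, 0) (40, 18) (17.5334, 18)]  |A|=372.2483
3. ⊥bis P3·P1 via (22.81,11.02): [(19.5937, 7.6186) (29.4101, 18) (17.5334, 18)]  |A|=61.6486
4. ⊥bis P3·P2 via (17.965,14.26): [(18.1931, 14.6761) (19.5937, 7.6186) (29.4101, 18) (20.0151, 18)]  |A|=57.5242
5. ⊥bis P3·P4 via (28.865,8.38): [(18.1931, 14.6761) (19.5937, 7.6186) (29.4101, 18) (20.0151, 18)]  |A|=57.5242
6. ⊥bis P3·P5 via (16.66,8.845): [(18.1931, 14.6761) (19.5937, 7.6186) (29.4101, 18) (20.0151, 18)]  |A|=57.5242
7. canonical 4-gon: [(18.1931, 14.6761) (19.5937, 7.6186) (29.4101, 18) (20.0151, 18)]
8. shoelace: 57.5242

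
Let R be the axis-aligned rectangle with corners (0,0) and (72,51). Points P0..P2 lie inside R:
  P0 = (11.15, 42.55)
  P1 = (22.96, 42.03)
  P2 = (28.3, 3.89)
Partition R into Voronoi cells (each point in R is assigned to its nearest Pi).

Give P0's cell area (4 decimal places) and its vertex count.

Area of P0's cell: 550.9644 (4 vertices)

1. box [0,72]×[0,51]: [(0, 0) (72, 0) (72, 51) (0, 51)]
2. ⊥bis P0·P1 via (17.055,42.29): [(0, 0) (15.193, 0) (17.4385, 51) (0, 51)]  |A|=832.1021
3. ⊥bis P0·P2 via (19.725,23.22): [(0, 14.4698) (16.1454, 21.6321) (17.4385, 51) (0, 51)]  |A|=550.9644
4. canonical 4-gon: [(0, 14.4698) (16.1454, 21.6321) (17.4385, 51) (0, 51)]
5. shoelace: 550.9644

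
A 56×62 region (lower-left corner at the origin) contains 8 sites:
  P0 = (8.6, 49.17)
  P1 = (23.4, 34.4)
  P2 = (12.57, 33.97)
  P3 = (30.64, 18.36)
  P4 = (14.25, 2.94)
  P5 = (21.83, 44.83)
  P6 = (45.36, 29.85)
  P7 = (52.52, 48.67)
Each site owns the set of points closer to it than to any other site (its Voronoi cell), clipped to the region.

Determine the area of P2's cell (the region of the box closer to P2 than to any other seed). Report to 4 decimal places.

1. box [0,56]×[0,62]: [(0, 0) (56, 0) (56, 62) (0, 62)]
2. ⊥bis P2·P0 via (10.585,41.57): [(0, 38.8054) (0, 0) (56, 0) (56, 53.4317)]  |A|=2582.6373
3. ⊥bis P2·P1 via (17.985,34.185): [(17.6188, 43.4071) (0, 38.8054) (0, 0) (19.3423, 0)]  |A|=761.6496
4. ⊥bis P2·P3 via (21.605,26.165): [(18.4485, 22.5111) (17.6188, 43.4071) (0, 38.8054) (0, 1.1552)]  |A|=533.2854
5. ⊥bis P2·P4 via (13.41,18.455): [(15.0199, 18.5422) (18.4485, 22.5111) (17.6188, 43.4071) (0, 38.8054) (0, 17.729)]  |A|=408.8174
6. ⊥bis P2·P5 via (17.2,39.4): [(15.0199, 18.5422) (18.4485, 22.5111) (17.7982, 38.8899) (13.7007, 42.3838) (0, 38.8054) (0, 17.729)]  |A|=399.8761
7. ⊥bis P2·P6 via (28.965,31.91): [(15.0199, 18.5422) (18.4485, 22.5111) (17.7982, 38.8899) (13.7007, 42.3838) (0, 38.8054) (0, 17.729)]  |A|=399.8761
8. ⊥bis P2·P7 via (32.545,41.32): [(15.0199, 18.5422) (18.4485, 22.5111) (17.7982, 38.8899) (13.7007, 42.3838) (0, 38.8054) (0, 17.729)]  |A|=399.8761
9. canonical 6-gon: [(15.0199, 18.5422) (18.4485, 22.5111) (17.7982, 38.8899) (13.7007, 42.3838) (0, 38.8054) (0, 17.729)]
10. shoelace: 399.8761

Area of P2's cell: 399.8761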